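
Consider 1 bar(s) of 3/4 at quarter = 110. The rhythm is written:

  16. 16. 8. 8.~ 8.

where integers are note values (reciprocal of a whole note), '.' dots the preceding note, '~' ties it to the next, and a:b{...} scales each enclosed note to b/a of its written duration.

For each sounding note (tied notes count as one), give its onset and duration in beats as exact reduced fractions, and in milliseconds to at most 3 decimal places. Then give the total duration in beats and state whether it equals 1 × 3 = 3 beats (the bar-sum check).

1) 0.0ms=0b +204.545ms=3/8b
2) 204.545ms=3/8b +204.545ms=3/8b
3) 409.091ms=3/4b +409.091ms=3/4b
4) 818.182ms=3/2b +818.182ms=3/2b
Σ=3b of 3 (110bpm 3/4) — PASS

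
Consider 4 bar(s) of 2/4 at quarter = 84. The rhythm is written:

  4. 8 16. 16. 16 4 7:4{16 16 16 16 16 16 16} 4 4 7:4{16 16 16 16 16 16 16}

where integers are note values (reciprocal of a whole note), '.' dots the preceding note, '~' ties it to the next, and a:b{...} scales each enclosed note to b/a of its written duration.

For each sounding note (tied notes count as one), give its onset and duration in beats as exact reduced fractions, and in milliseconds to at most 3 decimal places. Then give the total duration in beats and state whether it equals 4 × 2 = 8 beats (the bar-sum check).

1) 0.0ms=0b +1071.429ms=3/2b
2) 1071.429ms=3/2b +357.143ms=1/2b
3) 1428.571ms=2b +267.857ms=3/8b
4) 1696.429ms=19/8b +267.857ms=3/8b
5) 1964.286ms=11/4b +178.571ms=1/4b
6) 2142.857ms=3b +714.286ms=1b
7) 2857.143ms=4b +102.041ms=1/7b
8) 2959.184ms=29/7b +102.041ms=1/7b
9) 3061.224ms=30/7b +102.041ms=1/7b
10) 3163.265ms=31/7b +102.041ms=1/7b
11) 3265.306ms=32/7b +102.041ms=1/7b
12) 3367.347ms=33/7b +102.041ms=1/7b
13) 3469.388ms=34/7b +102.041ms=1/7b
14) 3571.429ms=5b +714.286ms=1b
15) 4285.714ms=6b +714.286ms=1b
16) 5000.0ms=7b +102.041ms=1/7b
17) 5102.041ms=50/7b +102.041ms=1/7b
18) 5204.082ms=51/7b +102.041ms=1/7b
19) 5306.122ms=52/7b +102.041ms=1/7b
20) 5408.163ms=53/7b +102.041ms=1/7b
21) 5510.204ms=54/7b +102.041ms=1/7b
22) 5612.245ms=55/7b +102.041ms=1/7b
Σ=8b of 8 (84bpm 2/4) — PASS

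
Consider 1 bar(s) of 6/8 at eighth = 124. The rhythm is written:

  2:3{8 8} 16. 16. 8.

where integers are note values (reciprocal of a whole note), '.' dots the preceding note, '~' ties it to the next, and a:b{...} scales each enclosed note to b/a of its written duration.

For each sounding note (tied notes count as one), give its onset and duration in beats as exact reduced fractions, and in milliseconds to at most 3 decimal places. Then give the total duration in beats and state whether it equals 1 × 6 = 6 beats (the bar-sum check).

1) 0.0ms=0b +725.806ms=3/2b
2) 725.806ms=3/2b +725.806ms=3/2b
3) 1451.613ms=3b +362.903ms=3/4b
4) 1814.516ms=15/4b +362.903ms=3/4b
5) 2177.419ms=9/2b +725.806ms=3/2b
Σ=6b of 6 (124bpm 6/8) — PASS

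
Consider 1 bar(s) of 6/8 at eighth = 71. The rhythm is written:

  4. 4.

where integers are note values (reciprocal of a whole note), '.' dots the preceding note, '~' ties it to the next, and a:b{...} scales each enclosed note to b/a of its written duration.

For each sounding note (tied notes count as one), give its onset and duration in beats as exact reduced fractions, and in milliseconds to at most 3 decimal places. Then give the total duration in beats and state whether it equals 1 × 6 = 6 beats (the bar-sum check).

1) 0.0ms=0b +2535.211ms=3b
2) 2535.211ms=3b +2535.211ms=3b
Σ=6b of 6 (71bpm 6/8) — PASS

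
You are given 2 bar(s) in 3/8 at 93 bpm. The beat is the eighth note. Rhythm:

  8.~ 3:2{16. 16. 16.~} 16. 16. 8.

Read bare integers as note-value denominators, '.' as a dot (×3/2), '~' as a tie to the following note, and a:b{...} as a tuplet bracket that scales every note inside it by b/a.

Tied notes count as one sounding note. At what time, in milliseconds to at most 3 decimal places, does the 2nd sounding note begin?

1. 0.0ms @ 0 + 1290.323ms (2)
2. 1290.323ms @ 2 + 322.581ms (1/2)
3. 1612.903ms @ 5/2 + 806.452ms (5/4)
4. 2419.355ms @ 15/4 + 483.871ms (3/4)
5. 2903.226ms @ 9/2 + 967.742ms (3/2)

note 2 onset = 2b = 1290.323ms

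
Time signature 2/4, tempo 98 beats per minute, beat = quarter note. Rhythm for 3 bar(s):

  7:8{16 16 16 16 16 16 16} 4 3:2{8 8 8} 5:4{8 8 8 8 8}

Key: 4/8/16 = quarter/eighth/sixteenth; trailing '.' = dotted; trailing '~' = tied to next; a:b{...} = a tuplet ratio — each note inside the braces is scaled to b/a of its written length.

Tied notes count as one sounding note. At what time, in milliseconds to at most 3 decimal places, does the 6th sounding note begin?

note 6 onset = 10/7b = 874.636ms

1. 0.0ms @ 0 + 174.927ms (2/7)
2. 174.927ms @ 2/7 + 174.927ms (2/7)
3. 349.854ms @ 4/7 + 174.927ms (2/7)
4. 524.781ms @ 6/7 + 174.927ms (2/7)
5. 699.708ms @ 8/7 + 174.927ms (2/7)
6. 874.636ms @ 10/7 + 174.927ms (2/7)
7. 1049.563ms @ 12/7 + 174.927ms (2/7)
8. 1224.49ms @ 2 + 612.245ms (1)
9. 1836.735ms @ 3 + 204.082ms (1/3)
10. 2040.816ms @ 10/3 + 204.082ms (1/3)
11. 2244.898ms @ 11/3 + 204.082ms (1/3)
12. 2448.98ms @ 4 + 244.898ms (2/5)
13. 2693.878ms @ 22/5 + 244.898ms (2/5)
14. 2938.776ms @ 24/5 + 244.898ms (2/5)
15. 3183.673ms @ 26/5 + 244.898ms (2/5)
16. 3428.571ms @ 28/5 + 244.898ms (2/5)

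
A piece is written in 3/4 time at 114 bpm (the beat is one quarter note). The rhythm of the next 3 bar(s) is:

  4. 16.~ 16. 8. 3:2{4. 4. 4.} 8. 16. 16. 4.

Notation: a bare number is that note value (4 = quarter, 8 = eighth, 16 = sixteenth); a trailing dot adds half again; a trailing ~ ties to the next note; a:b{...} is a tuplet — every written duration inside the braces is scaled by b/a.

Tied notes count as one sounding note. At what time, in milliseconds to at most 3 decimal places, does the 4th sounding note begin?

note 4 onset = 3b = 1578.947ms

1. 0.0ms @ 0 + 789.474ms (3/2)
2. 789.474ms @ 3/2 + 394.737ms (3/4)
3. 1184.211ms @ 9/4 + 394.737ms (3/4)
4. 1578.947ms @ 3 + 526.316ms (1)
5. 2105.263ms @ 4 + 526.316ms (1)
6. 2631.579ms @ 5 + 526.316ms (1)
7. 3157.895ms @ 6 + 394.737ms (3/4)
8. 3552.632ms @ 27/4 + 197.368ms (3/8)
9. 3750.0ms @ 57/8 + 197.368ms (3/8)
10. 3947.368ms @ 15/2 + 789.474ms (3/2)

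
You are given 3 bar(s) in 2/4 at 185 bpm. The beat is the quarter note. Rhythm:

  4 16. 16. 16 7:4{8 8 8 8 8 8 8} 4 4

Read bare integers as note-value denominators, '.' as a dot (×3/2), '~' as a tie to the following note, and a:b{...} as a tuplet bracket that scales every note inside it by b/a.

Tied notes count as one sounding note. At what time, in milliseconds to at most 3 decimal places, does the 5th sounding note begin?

1. 0.0ms @ 0 + 324.324ms (1)
2. 324.324ms @ 1 + 121.622ms (3/8)
3. 445.946ms @ 11/8 + 121.622ms (3/8)
4. 567.568ms @ 7/4 + 81.081ms (1/4)
5. 648.649ms @ 2 + 92.664ms (2/7)
6. 741.313ms @ 16/7 + 92.664ms (2/7)
7. 833.977ms @ 18/7 + 92.664ms (2/7)
8. 926.641ms @ 20/7 + 92.664ms (2/7)
9. 1019.305ms @ 22/7 + 92.664ms (2/7)
10. 1111.969ms @ 24/7 + 92.664ms (2/7)
11. 1204.633ms @ 26/7 + 92.664ms (2/7)
12. 1297.297ms @ 4 + 324.324ms (1)
13. 1621.622ms @ 5 + 324.324ms (1)

note 5 onset = 2b = 648.649ms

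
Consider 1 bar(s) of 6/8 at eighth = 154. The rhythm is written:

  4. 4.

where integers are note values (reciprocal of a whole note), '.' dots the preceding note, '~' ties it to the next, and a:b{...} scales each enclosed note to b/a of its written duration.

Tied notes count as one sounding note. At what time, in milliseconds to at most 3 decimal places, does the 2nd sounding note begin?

1. 0.0ms @ 0 + 1168.831ms (3)
2. 1168.831ms @ 3 + 1168.831ms (3)

note 2 onset = 3b = 1168.831ms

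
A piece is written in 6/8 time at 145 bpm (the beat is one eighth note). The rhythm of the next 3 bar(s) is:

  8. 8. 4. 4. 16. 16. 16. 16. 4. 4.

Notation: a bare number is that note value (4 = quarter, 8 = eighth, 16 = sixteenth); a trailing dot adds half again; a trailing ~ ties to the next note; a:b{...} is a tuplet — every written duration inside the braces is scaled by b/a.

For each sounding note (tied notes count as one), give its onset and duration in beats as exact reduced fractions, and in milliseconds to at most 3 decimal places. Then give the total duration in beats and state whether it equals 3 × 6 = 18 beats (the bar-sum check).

1) 0.0ms=0b +620.69ms=3/2b
2) 620.69ms=3/2b +620.69ms=3/2b
3) 1241.379ms=3b +1241.379ms=3b
4) 2482.759ms=6b +1241.379ms=3b
5) 3724.138ms=9b +310.345ms=3/4b
6) 4034.483ms=39/4b +310.345ms=3/4b
7) 4344.828ms=21/2b +310.345ms=3/4b
8) 4655.172ms=45/4b +310.345ms=3/4b
9) 4965.517ms=12b +1241.379ms=3b
10) 6206.897ms=15b +1241.379ms=3b
Σ=18b of 18 (145bpm 6/8) — PASS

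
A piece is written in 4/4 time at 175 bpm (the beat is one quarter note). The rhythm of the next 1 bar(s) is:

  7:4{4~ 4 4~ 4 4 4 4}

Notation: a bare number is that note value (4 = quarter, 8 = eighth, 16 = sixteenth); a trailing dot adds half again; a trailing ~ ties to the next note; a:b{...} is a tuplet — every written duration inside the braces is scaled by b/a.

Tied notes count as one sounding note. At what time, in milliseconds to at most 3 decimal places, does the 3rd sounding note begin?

1. 0.0ms @ 0 + 391.837ms (8/7)
2. 391.837ms @ 8/7 + 391.837ms (8/7)
3. 783.673ms @ 16/7 + 195.918ms (4/7)
4. 979.592ms @ 20/7 + 195.918ms (4/7)
5. 1175.51ms @ 24/7 + 195.918ms (4/7)

note 3 onset = 16/7b = 783.673ms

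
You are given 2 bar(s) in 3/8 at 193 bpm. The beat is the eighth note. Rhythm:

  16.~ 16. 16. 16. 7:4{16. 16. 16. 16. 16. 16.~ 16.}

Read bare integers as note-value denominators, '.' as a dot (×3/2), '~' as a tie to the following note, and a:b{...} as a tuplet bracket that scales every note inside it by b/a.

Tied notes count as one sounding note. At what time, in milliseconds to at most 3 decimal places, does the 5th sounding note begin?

1. 0.0ms @ 0 + 466.321ms (3/2)
2. 466.321ms @ 3/2 + 233.161ms (3/4)
3. 699.482ms @ 9/4 + 233.161ms (3/4)
4. 932.642ms @ 3 + 133.235ms (3/7)
5. 1065.877ms @ 24/7 + 133.235ms (3/7)
6. 1199.112ms @ 27/7 + 133.235ms (3/7)
7. 1332.346ms @ 30/7 + 133.235ms (3/7)
8. 1465.581ms @ 33/7 + 133.235ms (3/7)
9. 1598.816ms @ 36/7 + 266.469ms (6/7)

note 5 onset = 24/7b = 1065.877ms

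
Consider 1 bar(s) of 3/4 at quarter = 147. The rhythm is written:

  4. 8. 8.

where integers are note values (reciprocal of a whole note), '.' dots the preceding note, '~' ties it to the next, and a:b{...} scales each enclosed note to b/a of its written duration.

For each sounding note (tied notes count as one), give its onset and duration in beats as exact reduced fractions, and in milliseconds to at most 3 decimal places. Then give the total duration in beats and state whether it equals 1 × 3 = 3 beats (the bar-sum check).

1) 0.0ms=0b +612.245ms=3/2b
2) 612.245ms=3/2b +306.122ms=3/4b
3) 918.367ms=9/4b +306.122ms=3/4b
Σ=3b of 3 (147bpm 3/4) — PASS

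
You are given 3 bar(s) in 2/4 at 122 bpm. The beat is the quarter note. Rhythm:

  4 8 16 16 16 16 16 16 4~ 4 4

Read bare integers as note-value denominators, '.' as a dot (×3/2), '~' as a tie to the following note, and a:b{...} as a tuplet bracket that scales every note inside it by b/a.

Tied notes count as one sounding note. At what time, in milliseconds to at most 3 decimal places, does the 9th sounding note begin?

1. 0.0ms @ 0 + 491.803ms (1)
2. 491.803ms @ 1 + 245.902ms (1/2)
3. 737.705ms @ 3/2 + 122.951ms (1/4)
4. 860.656ms @ 7/4 + 122.951ms (1/4)
5. 983.607ms @ 2 + 122.951ms (1/4)
6. 1106.557ms @ 9/4 + 122.951ms (1/4)
7. 1229.508ms @ 5/2 + 122.951ms (1/4)
8. 1352.459ms @ 11/4 + 122.951ms (1/4)
9. 1475.41ms @ 3 + 983.607ms (2)
10. 2459.016ms @ 5 + 491.803ms (1)

note 9 onset = 3b = 1475.41ms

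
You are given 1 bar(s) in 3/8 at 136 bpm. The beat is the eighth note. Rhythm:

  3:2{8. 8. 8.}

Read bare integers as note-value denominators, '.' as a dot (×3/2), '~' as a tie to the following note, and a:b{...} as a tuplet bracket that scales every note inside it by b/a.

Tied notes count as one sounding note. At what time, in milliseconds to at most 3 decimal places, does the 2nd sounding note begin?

1. 0.0ms @ 0 + 441.176ms (1)
2. 441.176ms @ 1 + 441.176ms (1)
3. 882.353ms @ 2 + 441.176ms (1)

note 2 onset = 1b = 441.176ms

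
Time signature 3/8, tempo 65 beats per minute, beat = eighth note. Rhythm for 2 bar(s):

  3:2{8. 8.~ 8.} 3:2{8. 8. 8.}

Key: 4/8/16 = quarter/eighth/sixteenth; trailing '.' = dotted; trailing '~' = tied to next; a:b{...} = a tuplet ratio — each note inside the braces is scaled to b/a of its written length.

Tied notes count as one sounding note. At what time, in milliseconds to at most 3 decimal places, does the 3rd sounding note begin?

1. 0.0ms @ 0 + 923.077ms (1)
2. 923.077ms @ 1 + 1846.154ms (2)
3. 2769.231ms @ 3 + 923.077ms (1)
4. 3692.308ms @ 4 + 923.077ms (1)
5. 4615.385ms @ 5 + 923.077ms (1)

note 3 onset = 3b = 2769.231ms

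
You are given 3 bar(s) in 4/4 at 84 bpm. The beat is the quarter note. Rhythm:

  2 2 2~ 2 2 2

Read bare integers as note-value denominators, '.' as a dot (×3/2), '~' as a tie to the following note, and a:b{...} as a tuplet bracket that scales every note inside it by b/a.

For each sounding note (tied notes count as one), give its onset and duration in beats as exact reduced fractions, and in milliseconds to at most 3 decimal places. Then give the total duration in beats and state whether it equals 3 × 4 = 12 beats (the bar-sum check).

1) 0.0ms=0b +1428.571ms=2b
2) 1428.571ms=2b +1428.571ms=2b
3) 2857.143ms=4b +2857.143ms=4b
4) 5714.286ms=8b +1428.571ms=2b
5) 7142.857ms=10b +1428.571ms=2b
Σ=12b of 12 (84bpm 4/4) — PASS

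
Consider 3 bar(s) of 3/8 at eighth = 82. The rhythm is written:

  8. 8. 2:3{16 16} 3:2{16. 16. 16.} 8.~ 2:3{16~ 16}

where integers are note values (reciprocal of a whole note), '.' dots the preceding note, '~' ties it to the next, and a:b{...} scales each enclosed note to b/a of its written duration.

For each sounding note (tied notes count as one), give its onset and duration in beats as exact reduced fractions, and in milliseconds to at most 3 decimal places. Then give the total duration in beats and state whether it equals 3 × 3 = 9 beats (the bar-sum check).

1) 0.0ms=0b +1097.561ms=3/2b
2) 1097.561ms=3/2b +1097.561ms=3/2b
3) 2195.122ms=3b +548.78ms=3/4b
4) 2743.902ms=15/4b +548.78ms=3/4b
5) 3292.683ms=9/2b +365.854ms=1/2b
6) 3658.537ms=5b +365.854ms=1/2b
7) 4024.39ms=11/2b +365.854ms=1/2b
8) 4390.244ms=6b +2195.122ms=3b
Σ=9b of 9 (82bpm 3/8) — PASS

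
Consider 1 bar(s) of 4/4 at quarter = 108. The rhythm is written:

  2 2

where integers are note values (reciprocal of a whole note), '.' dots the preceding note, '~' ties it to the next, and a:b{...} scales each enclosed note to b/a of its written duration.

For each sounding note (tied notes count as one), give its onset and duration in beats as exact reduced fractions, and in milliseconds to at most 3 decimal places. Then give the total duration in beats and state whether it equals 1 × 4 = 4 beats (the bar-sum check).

1) 0.0ms=0b +1111.111ms=2b
2) 1111.111ms=2b +1111.111ms=2b
Σ=4b of 4 (108bpm 4/4) — PASS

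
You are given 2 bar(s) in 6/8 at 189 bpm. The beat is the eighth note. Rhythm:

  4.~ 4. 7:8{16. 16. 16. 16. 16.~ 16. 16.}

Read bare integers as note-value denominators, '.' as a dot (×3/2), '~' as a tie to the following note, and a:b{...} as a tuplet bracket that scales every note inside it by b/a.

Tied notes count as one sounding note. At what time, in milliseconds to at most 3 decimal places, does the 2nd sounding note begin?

note 2 onset = 6b = 1904.762ms

1. 0.0ms @ 0 + 1904.762ms (6)
2. 1904.762ms @ 6 + 272.109ms (6/7)
3. 2176.871ms @ 48/7 + 272.109ms (6/7)
4. 2448.98ms @ 54/7 + 272.109ms (6/7)
5. 2721.088ms @ 60/7 + 272.109ms (6/7)
6. 2993.197ms @ 66/7 + 544.218ms (12/7)
7. 3537.415ms @ 78/7 + 272.109ms (6/7)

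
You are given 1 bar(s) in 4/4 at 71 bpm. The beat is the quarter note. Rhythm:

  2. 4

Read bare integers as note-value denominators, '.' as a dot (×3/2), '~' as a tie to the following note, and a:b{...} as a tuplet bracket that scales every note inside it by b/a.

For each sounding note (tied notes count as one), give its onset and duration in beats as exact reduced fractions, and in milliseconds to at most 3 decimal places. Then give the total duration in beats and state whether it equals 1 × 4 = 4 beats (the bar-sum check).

1) 0.0ms=0b +2535.211ms=3b
2) 2535.211ms=3b +845.07ms=1b
Σ=4b of 4 (71bpm 4/4) — PASS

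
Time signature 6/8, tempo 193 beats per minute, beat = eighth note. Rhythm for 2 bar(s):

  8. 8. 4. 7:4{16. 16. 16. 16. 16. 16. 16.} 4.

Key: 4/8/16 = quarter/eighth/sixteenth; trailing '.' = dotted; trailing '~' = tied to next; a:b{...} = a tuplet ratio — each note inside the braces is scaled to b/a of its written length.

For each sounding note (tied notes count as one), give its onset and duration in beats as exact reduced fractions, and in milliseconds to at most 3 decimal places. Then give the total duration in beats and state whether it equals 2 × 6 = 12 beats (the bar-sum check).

1) 0.0ms=0b +466.321ms=3/2b
2) 466.321ms=3/2b +466.321ms=3/2b
3) 932.642ms=3b +932.642ms=3b
4) 1865.285ms=6b +133.235ms=3/7b
5) 1998.52ms=45/7b +133.235ms=3/7b
6) 2131.754ms=48/7b +133.235ms=3/7b
7) 2264.989ms=51/7b +133.235ms=3/7b
8) 2398.224ms=54/7b +133.235ms=3/7b
9) 2531.458ms=57/7b +133.235ms=3/7b
10) 2664.693ms=60/7b +133.235ms=3/7b
11) 2797.927ms=9b +932.642ms=3b
Σ=12b of 12 (193bpm 6/8) — PASS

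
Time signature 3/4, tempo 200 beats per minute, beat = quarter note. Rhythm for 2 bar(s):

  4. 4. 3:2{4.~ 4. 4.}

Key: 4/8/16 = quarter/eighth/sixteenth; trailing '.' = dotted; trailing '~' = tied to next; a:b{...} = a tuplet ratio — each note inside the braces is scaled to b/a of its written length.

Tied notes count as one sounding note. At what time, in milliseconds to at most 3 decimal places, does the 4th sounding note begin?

note 4 onset = 5b = 1500.0ms

1. 0.0ms @ 0 + 450.0ms (3/2)
2. 450.0ms @ 3/2 + 450.0ms (3/2)
3. 900.0ms @ 3 + 600.0ms (2)
4. 1500.0ms @ 5 + 300.0ms (1)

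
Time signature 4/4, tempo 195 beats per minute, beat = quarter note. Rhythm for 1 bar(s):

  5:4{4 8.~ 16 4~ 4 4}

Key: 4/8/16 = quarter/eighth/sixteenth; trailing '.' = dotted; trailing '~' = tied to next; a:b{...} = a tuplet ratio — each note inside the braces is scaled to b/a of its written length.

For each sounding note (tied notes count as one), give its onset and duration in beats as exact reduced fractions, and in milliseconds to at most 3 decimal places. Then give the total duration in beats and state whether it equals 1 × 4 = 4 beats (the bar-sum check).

1) 0.0ms=0b +246.154ms=4/5b
2) 246.154ms=4/5b +246.154ms=4/5b
3) 492.308ms=8/5b +492.308ms=8/5b
4) 984.615ms=16/5b +246.154ms=4/5b
Σ=4b of 4 (195bpm 4/4) — PASS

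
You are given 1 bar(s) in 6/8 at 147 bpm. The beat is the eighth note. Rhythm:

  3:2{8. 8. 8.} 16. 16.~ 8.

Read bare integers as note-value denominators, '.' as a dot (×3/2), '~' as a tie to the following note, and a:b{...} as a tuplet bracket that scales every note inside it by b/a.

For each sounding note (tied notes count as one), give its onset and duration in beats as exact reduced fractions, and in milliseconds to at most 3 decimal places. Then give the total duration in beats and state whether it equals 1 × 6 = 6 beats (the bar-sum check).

1) 0.0ms=0b +408.163ms=1b
2) 408.163ms=1b +408.163ms=1b
3) 816.327ms=2b +408.163ms=1b
4) 1224.49ms=3b +306.122ms=3/4b
5) 1530.612ms=15/4b +918.367ms=9/4b
Σ=6b of 6 (147bpm 6/8) — PASS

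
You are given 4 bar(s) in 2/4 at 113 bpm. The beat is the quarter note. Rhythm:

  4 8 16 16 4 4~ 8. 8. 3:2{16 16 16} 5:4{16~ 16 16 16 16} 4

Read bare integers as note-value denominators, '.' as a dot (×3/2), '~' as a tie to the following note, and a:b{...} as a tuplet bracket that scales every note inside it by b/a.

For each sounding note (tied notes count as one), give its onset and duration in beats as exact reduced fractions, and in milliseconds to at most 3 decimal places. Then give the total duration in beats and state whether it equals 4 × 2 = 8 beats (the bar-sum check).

1) 0.0ms=0b +530.973ms=1b
2) 530.973ms=1b +265.487ms=1/2b
3) 796.46ms=3/2b +132.743ms=1/4b
4) 929.204ms=7/4b +132.743ms=1/4b
5) 1061.947ms=2b +530.973ms=1b
6) 1592.92ms=3b +929.204ms=7/4b
7) 2522.124ms=19/4b +398.23ms=3/4b
8) 2920.354ms=11/2b +88.496ms=1/6b
9) 3008.85ms=17/3b +88.496ms=1/6b
10) 3097.345ms=35/6b +88.496ms=1/6b
11) 3185.841ms=6b +212.389ms=2/5b
12) 3398.23ms=32/5b +106.195ms=1/5b
13) 3504.425ms=33/5b +106.195ms=1/5b
14) 3610.619ms=34/5b +106.195ms=1/5b
15) 3716.814ms=7b +530.973ms=1b
Σ=8b of 8 (113bpm 2/4) — PASS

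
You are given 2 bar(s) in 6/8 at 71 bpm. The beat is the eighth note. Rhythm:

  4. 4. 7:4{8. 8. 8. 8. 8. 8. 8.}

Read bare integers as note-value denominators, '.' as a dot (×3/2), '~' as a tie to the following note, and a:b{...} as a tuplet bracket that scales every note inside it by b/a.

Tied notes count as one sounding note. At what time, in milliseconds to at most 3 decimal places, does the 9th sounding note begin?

1. 0.0ms @ 0 + 2535.211ms (3)
2. 2535.211ms @ 3 + 2535.211ms (3)
3. 5070.423ms @ 6 + 724.346ms (6/7)
4. 5794.769ms @ 48/7 + 724.346ms (6/7)
5. 6519.115ms @ 54/7 + 724.346ms (6/7)
6. 7243.461ms @ 60/7 + 724.346ms (6/7)
7. 7967.807ms @ 66/7 + 724.346ms (6/7)
8. 8692.153ms @ 72/7 + 724.346ms (6/7)
9. 9416.499ms @ 78/7 + 724.346ms (6/7)

note 9 onset = 78/7b = 9416.499ms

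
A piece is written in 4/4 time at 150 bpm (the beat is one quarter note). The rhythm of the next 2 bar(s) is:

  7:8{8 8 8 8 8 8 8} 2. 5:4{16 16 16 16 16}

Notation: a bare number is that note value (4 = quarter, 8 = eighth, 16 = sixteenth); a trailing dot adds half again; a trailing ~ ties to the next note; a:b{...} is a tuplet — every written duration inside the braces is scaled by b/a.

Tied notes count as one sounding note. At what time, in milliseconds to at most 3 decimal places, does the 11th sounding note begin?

note 11 onset = 37/5b = 2960.0ms

1. 0.0ms @ 0 + 228.571ms (4/7)
2. 228.571ms @ 4/7 + 228.571ms (4/7)
3. 457.143ms @ 8/7 + 228.571ms (4/7)
4. 685.714ms @ 12/7 + 228.571ms (4/7)
5. 914.286ms @ 16/7 + 228.571ms (4/7)
6. 1142.857ms @ 20/7 + 228.571ms (4/7)
7. 1371.429ms @ 24/7 + 228.571ms (4/7)
8. 1600.0ms @ 4 + 1200.0ms (3)
9. 2800.0ms @ 7 + 80.0ms (1/5)
10. 2880.0ms @ 36/5 + 80.0ms (1/5)
11. 2960.0ms @ 37/5 + 80.0ms (1/5)
12. 3040.0ms @ 38/5 + 80.0ms (1/5)
13. 3120.0ms @ 39/5 + 80.0ms (1/5)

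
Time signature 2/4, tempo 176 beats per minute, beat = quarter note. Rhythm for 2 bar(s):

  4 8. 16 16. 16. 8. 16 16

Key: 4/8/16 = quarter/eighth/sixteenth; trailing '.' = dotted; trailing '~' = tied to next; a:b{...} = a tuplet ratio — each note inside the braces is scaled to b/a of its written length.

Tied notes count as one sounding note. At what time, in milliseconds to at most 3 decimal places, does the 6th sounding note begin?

1. 0.0ms @ 0 + 340.909ms (1)
2. 340.909ms @ 1 + 255.682ms (3/4)
3. 596.591ms @ 7/4 + 85.227ms (1/4)
4. 681.818ms @ 2 + 127.841ms (3/8)
5. 809.659ms @ 19/8 + 127.841ms (3/8)
6. 937.5ms @ 11/4 + 255.682ms (3/4)
7. 1193.182ms @ 7/2 + 85.227ms (1/4)
8. 1278.409ms @ 15/4 + 85.227ms (1/4)

note 6 onset = 11/4b = 937.5ms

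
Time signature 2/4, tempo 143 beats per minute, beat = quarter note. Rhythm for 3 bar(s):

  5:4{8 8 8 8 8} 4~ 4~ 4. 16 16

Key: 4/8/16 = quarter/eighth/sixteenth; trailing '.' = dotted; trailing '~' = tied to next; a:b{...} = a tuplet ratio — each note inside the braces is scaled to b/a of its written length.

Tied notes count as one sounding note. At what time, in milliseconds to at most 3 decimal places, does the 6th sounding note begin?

note 6 onset = 2b = 839.161ms

1. 0.0ms @ 0 + 167.832ms (2/5)
2. 167.832ms @ 2/5 + 167.832ms (2/5)
3. 335.664ms @ 4/5 + 167.832ms (2/5)
4. 503.497ms @ 6/5 + 167.832ms (2/5)
5. 671.329ms @ 8/5 + 167.832ms (2/5)
6. 839.161ms @ 2 + 1468.531ms (7/2)
7. 2307.692ms @ 11/2 + 104.895ms (1/4)
8. 2412.587ms @ 23/4 + 104.895ms (1/4)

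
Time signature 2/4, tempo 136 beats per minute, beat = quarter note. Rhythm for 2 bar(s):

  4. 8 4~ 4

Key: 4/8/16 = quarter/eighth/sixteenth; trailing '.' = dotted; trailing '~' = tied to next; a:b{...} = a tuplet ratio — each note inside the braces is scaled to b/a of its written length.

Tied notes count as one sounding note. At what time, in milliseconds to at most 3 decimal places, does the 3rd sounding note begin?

1. 0.0ms @ 0 + 661.765ms (3/2)
2. 661.765ms @ 3/2 + 220.588ms (1/2)
3. 882.353ms @ 2 + 882.353ms (2)

note 3 onset = 2b = 882.353ms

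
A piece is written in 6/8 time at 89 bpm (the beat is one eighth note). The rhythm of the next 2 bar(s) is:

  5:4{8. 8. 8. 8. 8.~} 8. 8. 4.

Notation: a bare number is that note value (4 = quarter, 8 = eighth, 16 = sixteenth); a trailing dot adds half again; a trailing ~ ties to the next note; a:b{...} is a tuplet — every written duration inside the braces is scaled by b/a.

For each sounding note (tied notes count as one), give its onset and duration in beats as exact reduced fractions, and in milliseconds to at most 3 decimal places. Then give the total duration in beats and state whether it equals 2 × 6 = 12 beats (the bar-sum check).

1) 0.0ms=0b +808.989ms=6/5b
2) 808.989ms=6/5b +808.989ms=6/5b
3) 1617.978ms=12/5b +808.989ms=6/5b
4) 2426.966ms=18/5b +808.989ms=6/5b
5) 3235.955ms=24/5b +1820.225ms=27/10b
6) 5056.18ms=15/2b +1011.236ms=3/2b
7) 6067.416ms=9b +2022.472ms=3b
Σ=12b of 12 (89bpm 6/8) — PASS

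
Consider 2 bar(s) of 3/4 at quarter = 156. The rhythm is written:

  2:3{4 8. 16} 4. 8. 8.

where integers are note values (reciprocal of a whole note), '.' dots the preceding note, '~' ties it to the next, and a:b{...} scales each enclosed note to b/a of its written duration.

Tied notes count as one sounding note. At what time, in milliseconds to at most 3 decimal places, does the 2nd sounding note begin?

note 2 onset = 3/2b = 576.923ms

1. 0.0ms @ 0 + 576.923ms (3/2)
2. 576.923ms @ 3/2 + 432.692ms (9/8)
3. 1009.615ms @ 21/8 + 144.231ms (3/8)
4. 1153.846ms @ 3 + 576.923ms (3/2)
5. 1730.769ms @ 9/2 + 288.462ms (3/4)
6. 2019.231ms @ 21/4 + 288.462ms (3/4)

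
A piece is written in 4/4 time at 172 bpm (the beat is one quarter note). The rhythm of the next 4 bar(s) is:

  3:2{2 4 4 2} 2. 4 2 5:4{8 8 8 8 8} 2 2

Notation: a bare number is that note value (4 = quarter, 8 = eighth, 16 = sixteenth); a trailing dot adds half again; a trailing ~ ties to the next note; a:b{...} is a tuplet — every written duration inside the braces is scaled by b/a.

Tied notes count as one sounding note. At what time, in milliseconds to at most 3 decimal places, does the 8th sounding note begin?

note 8 onset = 10b = 3488.372ms

1. 0.0ms @ 0 + 465.116ms (4/3)
2. 465.116ms @ 4/3 + 232.558ms (2/3)
3. 697.674ms @ 2 + 232.558ms (2/3)
4. 930.233ms @ 8/3 + 465.116ms (4/3)
5. 1395.349ms @ 4 + 1046.512ms (3)
6. 2441.86ms @ 7 + 348.837ms (1)
7. 2790.698ms @ 8 + 697.674ms (2)
8. 3488.372ms @ 10 + 139.535ms (2/5)
9. 3627.907ms @ 52/5 + 139.535ms (2/5)
10. 3767.442ms @ 54/5 + 139.535ms (2/5)
11. 3906.977ms @ 56/5 + 139.535ms (2/5)
12. 4046.512ms @ 58/5 + 139.535ms (2/5)
13. 4186.047ms @ 12 + 697.674ms (2)
14. 4883.721ms @ 14 + 697.674ms (2)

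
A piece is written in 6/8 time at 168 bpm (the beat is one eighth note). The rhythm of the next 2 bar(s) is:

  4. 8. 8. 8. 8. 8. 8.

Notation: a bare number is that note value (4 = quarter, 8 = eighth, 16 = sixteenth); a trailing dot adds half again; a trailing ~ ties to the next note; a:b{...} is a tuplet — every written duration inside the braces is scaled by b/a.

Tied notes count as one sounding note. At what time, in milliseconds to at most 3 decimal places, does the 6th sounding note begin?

1. 0.0ms @ 0 + 1071.429ms (3)
2. 1071.429ms @ 3 + 535.714ms (3/2)
3. 1607.143ms @ 9/2 + 535.714ms (3/2)
4. 2142.857ms @ 6 + 535.714ms (3/2)
5. 2678.571ms @ 15/2 + 535.714ms (3/2)
6. 3214.286ms @ 9 + 535.714ms (3/2)
7. 3750.0ms @ 21/2 + 535.714ms (3/2)

note 6 onset = 9b = 3214.286ms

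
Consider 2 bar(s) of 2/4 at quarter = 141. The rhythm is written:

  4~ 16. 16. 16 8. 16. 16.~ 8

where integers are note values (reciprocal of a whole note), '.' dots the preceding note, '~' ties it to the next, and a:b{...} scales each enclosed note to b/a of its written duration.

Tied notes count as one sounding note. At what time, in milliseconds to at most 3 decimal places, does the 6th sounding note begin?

1. 0.0ms @ 0 + 585.106ms (11/8)
2. 585.106ms @ 11/8 + 159.574ms (3/8)
3. 744.681ms @ 7/4 + 106.383ms (1/4)
4. 851.064ms @ 2 + 319.149ms (3/4)
5. 1170.213ms @ 11/4 + 159.574ms (3/8)
6. 1329.787ms @ 25/8 + 372.34ms (7/8)

note 6 onset = 25/8b = 1329.787ms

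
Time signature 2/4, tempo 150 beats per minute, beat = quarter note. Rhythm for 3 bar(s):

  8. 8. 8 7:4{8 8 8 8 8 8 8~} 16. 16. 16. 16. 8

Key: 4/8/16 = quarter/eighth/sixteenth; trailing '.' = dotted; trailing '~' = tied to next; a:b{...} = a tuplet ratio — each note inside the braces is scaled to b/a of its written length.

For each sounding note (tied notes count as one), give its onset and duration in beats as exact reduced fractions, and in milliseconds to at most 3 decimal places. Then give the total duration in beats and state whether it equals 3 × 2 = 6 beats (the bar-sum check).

1) 0.0ms=0b +300.0ms=3/4b
2) 300.0ms=3/4b +300.0ms=3/4b
3) 600.0ms=3/2b +200.0ms=1/2b
4) 800.0ms=2b +114.286ms=2/7b
5) 914.286ms=16/7b +114.286ms=2/7b
6) 1028.571ms=18/7b +114.286ms=2/7b
7) 1142.857ms=20/7b +114.286ms=2/7b
8) 1257.143ms=22/7b +114.286ms=2/7b
9) 1371.429ms=24/7b +114.286ms=2/7b
10) 1485.714ms=26/7b +264.286ms=37/56b
11) 1750.0ms=35/8b +150.0ms=3/8b
12) 1900.0ms=19/4b +150.0ms=3/8b
13) 2050.0ms=41/8b +150.0ms=3/8b
14) 2200.0ms=11/2b +200.0ms=1/2b
Σ=6b of 6 (150bpm 2/4) — PASS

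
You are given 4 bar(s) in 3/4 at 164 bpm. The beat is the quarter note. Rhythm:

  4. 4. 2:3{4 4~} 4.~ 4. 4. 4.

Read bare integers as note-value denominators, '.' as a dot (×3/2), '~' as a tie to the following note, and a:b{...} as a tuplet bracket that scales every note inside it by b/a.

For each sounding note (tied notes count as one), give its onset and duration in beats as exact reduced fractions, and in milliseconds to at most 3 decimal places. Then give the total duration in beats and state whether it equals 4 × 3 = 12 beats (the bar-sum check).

1) 0.0ms=0b +548.78ms=3/2b
2) 548.78ms=3/2b +548.78ms=3/2b
3) 1097.561ms=3b +548.78ms=3/2b
4) 1646.341ms=9/2b +1646.341ms=9/2b
5) 3292.683ms=9b +548.78ms=3/2b
6) 3841.463ms=21/2b +548.78ms=3/2b
Σ=12b of 12 (164bpm 3/4) — PASS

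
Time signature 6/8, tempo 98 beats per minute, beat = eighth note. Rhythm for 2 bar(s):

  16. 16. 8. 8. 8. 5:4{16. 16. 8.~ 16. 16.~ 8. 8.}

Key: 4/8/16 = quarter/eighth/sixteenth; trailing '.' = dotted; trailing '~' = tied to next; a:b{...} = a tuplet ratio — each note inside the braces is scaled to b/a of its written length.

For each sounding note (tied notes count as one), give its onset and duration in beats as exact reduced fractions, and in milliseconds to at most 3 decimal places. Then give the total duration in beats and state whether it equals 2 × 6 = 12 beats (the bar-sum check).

1) 0.0ms=0b +459.184ms=3/4b
2) 459.184ms=3/4b +459.184ms=3/4b
3) 918.367ms=3/2b +918.367ms=3/2b
4) 1836.735ms=3b +918.367ms=3/2b
5) 2755.102ms=9/2b +918.367ms=3/2b
6) 3673.469ms=6b +367.347ms=3/5b
7) 4040.816ms=33/5b +367.347ms=3/5b
8) 4408.163ms=36/5b +1102.041ms=9/5b
9) 5510.204ms=9b +1102.041ms=9/5b
10) 6612.245ms=54/5b +734.694ms=6/5b
Σ=12b of 12 (98bpm 6/8) — PASS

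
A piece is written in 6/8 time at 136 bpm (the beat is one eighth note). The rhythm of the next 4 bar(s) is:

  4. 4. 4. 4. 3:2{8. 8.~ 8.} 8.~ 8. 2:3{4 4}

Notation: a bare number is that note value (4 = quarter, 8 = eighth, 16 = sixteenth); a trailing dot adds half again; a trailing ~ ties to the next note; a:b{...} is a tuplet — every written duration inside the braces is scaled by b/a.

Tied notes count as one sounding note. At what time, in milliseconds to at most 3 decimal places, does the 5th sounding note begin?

1. 0.0ms @ 0 + 1323.529ms (3)
2. 1323.529ms @ 3 + 1323.529ms (3)
3. 2647.059ms @ 6 + 1323.529ms (3)
4. 3970.588ms @ 9 + 1323.529ms (3)
5. 5294.118ms @ 12 + 441.176ms (1)
6. 5735.294ms @ 13 + 882.353ms (2)
7. 6617.647ms @ 15 + 1323.529ms (3)
8. 7941.176ms @ 18 + 1323.529ms (3)
9. 9264.706ms @ 21 + 1323.529ms (3)

note 5 onset = 12b = 5294.118ms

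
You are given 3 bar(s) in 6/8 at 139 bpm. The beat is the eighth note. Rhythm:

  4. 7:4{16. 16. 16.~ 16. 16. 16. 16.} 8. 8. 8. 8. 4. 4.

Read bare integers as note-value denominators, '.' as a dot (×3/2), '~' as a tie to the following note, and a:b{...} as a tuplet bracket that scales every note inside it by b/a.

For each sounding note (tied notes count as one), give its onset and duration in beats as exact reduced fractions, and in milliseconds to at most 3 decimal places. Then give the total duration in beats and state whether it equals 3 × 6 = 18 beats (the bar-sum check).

1) 0.0ms=0b +1294.964ms=3b
2) 1294.964ms=3b +184.995ms=3/7b
3) 1479.959ms=24/7b +184.995ms=3/7b
4) 1664.954ms=27/7b +369.99ms=6/7b
5) 2034.943ms=33/7b +184.995ms=3/7b
6) 2219.938ms=36/7b +184.995ms=3/7b
7) 2404.933ms=39/7b +184.995ms=3/7b
8) 2589.928ms=6b +647.482ms=3/2b
9) 3237.41ms=15/2b +647.482ms=3/2b
10) 3884.892ms=9b +647.482ms=3/2b
11) 4532.374ms=21/2b +647.482ms=3/2b
12) 5179.856ms=12b +1294.964ms=3b
13) 6474.82ms=15b +1294.964ms=3b
Σ=18b of 18 (139bpm 6/8) — PASS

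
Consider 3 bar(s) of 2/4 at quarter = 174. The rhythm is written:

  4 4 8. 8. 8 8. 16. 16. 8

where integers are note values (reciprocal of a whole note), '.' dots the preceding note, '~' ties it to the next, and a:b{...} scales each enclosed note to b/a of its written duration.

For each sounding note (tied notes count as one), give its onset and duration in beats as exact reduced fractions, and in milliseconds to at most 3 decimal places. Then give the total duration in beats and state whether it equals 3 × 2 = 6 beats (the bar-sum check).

1) 0.0ms=0b +344.828ms=1b
2) 344.828ms=1b +344.828ms=1b
3) 689.655ms=2b +258.621ms=3/4b
4) 948.276ms=11/4b +258.621ms=3/4b
5) 1206.897ms=7/2b +172.414ms=1/2b
6) 1379.31ms=4b +258.621ms=3/4b
7) 1637.931ms=19/4b +129.31ms=3/8b
8) 1767.241ms=41/8b +129.31ms=3/8b
9) 1896.552ms=11/2b +172.414ms=1/2b
Σ=6b of 6 (174bpm 2/4) — PASS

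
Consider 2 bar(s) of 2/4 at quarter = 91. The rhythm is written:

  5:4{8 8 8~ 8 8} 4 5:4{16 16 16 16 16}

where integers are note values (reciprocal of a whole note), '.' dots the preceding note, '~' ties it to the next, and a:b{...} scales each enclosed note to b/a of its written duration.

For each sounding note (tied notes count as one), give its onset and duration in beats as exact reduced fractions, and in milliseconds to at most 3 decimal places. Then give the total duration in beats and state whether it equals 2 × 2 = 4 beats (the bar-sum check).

1) 0.0ms=0b +263.736ms=2/5b
2) 263.736ms=2/5b +263.736ms=2/5b
3) 527.473ms=4/5b +527.473ms=4/5b
4) 1054.945ms=8/5b +263.736ms=2/5b
5) 1318.681ms=2b +659.341ms=1b
6) 1978.022ms=3b +131.868ms=1/5b
7) 2109.89ms=16/5b +131.868ms=1/5b
8) 2241.758ms=17/5b +131.868ms=1/5b
9) 2373.626ms=18/5b +131.868ms=1/5b
10) 2505.495ms=19/5b +131.868ms=1/5b
Σ=4b of 4 (91bpm 2/4) — PASS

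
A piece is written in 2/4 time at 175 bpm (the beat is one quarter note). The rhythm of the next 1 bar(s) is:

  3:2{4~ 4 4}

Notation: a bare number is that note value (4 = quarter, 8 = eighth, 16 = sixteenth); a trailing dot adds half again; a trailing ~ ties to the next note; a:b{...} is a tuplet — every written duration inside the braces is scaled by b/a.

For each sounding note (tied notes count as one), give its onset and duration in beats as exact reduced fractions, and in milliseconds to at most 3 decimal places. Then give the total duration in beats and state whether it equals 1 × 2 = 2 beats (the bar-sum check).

1) 0.0ms=0b +457.143ms=4/3b
2) 457.143ms=4/3b +228.571ms=2/3b
Σ=2b of 2 (175bpm 2/4) — PASS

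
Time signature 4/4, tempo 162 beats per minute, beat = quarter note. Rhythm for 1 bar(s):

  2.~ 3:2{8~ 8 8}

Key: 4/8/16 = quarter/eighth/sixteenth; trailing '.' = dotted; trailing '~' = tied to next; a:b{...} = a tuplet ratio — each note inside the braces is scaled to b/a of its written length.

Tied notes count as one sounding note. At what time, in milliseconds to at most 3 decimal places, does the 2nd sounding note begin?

1. 0.0ms @ 0 + 1358.025ms (11/3)
2. 1358.025ms @ 11/3 + 123.457ms (1/3)

note 2 onset = 11/3b = 1358.025ms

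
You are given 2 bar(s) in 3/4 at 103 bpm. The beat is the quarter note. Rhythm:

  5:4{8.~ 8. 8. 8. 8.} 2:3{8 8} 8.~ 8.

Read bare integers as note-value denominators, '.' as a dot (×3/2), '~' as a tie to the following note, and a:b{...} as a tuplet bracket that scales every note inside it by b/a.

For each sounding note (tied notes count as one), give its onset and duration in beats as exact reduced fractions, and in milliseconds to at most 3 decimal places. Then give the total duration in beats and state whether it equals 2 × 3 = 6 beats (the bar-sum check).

1) 0.0ms=0b +699.029ms=6/5b
2) 699.029ms=6/5b +349.515ms=3/5b
3) 1048.544ms=9/5b +349.515ms=3/5b
4) 1398.058ms=12/5b +349.515ms=3/5b
5) 1747.573ms=3b +436.893ms=3/4b
6) 2184.466ms=15/4b +436.893ms=3/4b
7) 2621.359ms=9/2b +873.786ms=3/2b
Σ=6b of 6 (103bpm 3/4) — PASS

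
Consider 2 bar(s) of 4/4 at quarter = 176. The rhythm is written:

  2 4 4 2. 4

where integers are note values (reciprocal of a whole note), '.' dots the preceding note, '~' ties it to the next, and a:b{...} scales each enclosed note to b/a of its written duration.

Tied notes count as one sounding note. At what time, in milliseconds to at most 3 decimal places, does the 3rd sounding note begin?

note 3 onset = 3b = 1022.727ms

1. 0.0ms @ 0 + 681.818ms (2)
2. 681.818ms @ 2 + 340.909ms (1)
3. 1022.727ms @ 3 + 340.909ms (1)
4. 1363.636ms @ 4 + 1022.727ms (3)
5. 2386.364ms @ 7 + 340.909ms (1)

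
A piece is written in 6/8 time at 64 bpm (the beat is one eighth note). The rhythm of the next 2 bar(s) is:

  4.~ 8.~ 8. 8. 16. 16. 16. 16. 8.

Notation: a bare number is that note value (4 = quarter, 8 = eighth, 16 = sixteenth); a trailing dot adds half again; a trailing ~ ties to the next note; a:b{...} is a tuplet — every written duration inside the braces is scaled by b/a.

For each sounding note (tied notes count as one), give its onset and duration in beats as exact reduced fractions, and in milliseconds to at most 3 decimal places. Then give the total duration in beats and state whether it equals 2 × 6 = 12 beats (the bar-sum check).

1) 0.0ms=0b +5625.0ms=6b
2) 5625.0ms=6b +1406.25ms=3/2b
3) 7031.25ms=15/2b +703.125ms=3/4b
4) 7734.375ms=33/4b +703.125ms=3/4b
5) 8437.5ms=9b +703.125ms=3/4b
6) 9140.625ms=39/4b +703.125ms=3/4b
7) 9843.75ms=21/2b +1406.25ms=3/2b
Σ=12b of 12 (64bpm 6/8) — PASS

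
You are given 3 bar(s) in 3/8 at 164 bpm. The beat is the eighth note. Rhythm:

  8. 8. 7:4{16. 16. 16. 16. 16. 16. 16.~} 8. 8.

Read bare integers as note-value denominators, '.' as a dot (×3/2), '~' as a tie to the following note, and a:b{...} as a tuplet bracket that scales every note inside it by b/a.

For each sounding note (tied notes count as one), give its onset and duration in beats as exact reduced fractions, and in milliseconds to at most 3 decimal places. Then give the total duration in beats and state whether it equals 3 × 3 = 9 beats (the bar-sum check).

1) 0.0ms=0b +548.78ms=3/2b
2) 548.78ms=3/2b +548.78ms=3/2b
3) 1097.561ms=3b +156.794ms=3/7b
4) 1254.355ms=24/7b +156.794ms=3/7b
5) 1411.15ms=27/7b +156.794ms=3/7b
6) 1567.944ms=30/7b +156.794ms=3/7b
7) 1724.739ms=33/7b +156.794ms=3/7b
8) 1881.533ms=36/7b +156.794ms=3/7b
9) 2038.328ms=39/7b +705.575ms=27/14b
10) 2743.902ms=15/2b +548.78ms=3/2b
Σ=9b of 9 (164bpm 3/8) — PASS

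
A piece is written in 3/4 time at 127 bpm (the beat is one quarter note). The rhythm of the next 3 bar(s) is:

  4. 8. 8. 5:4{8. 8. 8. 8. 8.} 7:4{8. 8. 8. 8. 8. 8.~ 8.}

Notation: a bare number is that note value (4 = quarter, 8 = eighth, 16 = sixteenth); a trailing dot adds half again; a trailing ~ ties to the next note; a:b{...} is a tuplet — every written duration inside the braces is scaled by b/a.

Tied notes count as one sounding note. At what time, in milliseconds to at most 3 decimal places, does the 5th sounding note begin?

1. 0.0ms @ 0 + 708.661ms (3/2)
2. 708.661ms @ 3/2 + 354.331ms (3/4)
3. 1062.992ms @ 9/4 + 354.331ms (3/4)
4. 1417.323ms @ 3 + 283.465ms (3/5)
5. 1700.787ms @ 18/5 + 283.465ms (3/5)
6. 1984.252ms @ 21/5 + 283.465ms (3/5)
7. 2267.717ms @ 24/5 + 283.465ms (3/5)
8. 2551.181ms @ 27/5 + 283.465ms (3/5)
9. 2834.646ms @ 6 + 202.475ms (3/7)
10. 3037.12ms @ 45/7 + 202.475ms (3/7)
11. 3239.595ms @ 48/7 + 202.475ms (3/7)
12. 3442.07ms @ 51/7 + 202.475ms (3/7)
13. 3644.544ms @ 54/7 + 202.475ms (3/7)
14. 3847.019ms @ 57/7 + 404.949ms (6/7)

note 5 onset = 18/5b = 1700.787ms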